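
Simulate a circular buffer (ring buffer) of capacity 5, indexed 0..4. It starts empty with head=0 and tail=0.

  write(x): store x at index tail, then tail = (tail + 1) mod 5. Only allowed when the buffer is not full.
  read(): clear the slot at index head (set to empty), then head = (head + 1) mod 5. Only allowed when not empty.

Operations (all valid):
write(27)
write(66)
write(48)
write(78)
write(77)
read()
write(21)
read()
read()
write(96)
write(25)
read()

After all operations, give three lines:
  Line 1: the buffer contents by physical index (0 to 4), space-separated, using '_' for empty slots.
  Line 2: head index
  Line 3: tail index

write(27): buf=[27 _ _ _ _], head=0, tail=1, size=1
write(66): buf=[27 66 _ _ _], head=0, tail=2, size=2
write(48): buf=[27 66 48 _ _], head=0, tail=3, size=3
write(78): buf=[27 66 48 78 _], head=0, tail=4, size=4
write(77): buf=[27 66 48 78 77], head=0, tail=0, size=5
read(): buf=[_ 66 48 78 77], head=1, tail=0, size=4
write(21): buf=[21 66 48 78 77], head=1, tail=1, size=5
read(): buf=[21 _ 48 78 77], head=2, tail=1, size=4
read(): buf=[21 _ _ 78 77], head=3, tail=1, size=3
write(96): buf=[21 96 _ 78 77], head=3, tail=2, size=4
write(25): buf=[21 96 25 78 77], head=3, tail=3, size=5
read(): buf=[21 96 25 _ 77], head=4, tail=3, size=4

Answer: 21 96 25 _ 77
4
3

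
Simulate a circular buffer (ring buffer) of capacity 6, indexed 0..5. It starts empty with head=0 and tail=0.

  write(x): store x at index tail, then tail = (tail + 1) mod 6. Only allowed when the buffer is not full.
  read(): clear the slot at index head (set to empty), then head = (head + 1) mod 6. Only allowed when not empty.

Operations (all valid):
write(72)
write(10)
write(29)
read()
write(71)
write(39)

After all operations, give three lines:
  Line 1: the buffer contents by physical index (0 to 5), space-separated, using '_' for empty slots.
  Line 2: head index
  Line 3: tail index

Answer: _ 10 29 71 39 _
1
5

Derivation:
write(72): buf=[72 _ _ _ _ _], head=0, tail=1, size=1
write(10): buf=[72 10 _ _ _ _], head=0, tail=2, size=2
write(29): buf=[72 10 29 _ _ _], head=0, tail=3, size=3
read(): buf=[_ 10 29 _ _ _], head=1, tail=3, size=2
write(71): buf=[_ 10 29 71 _ _], head=1, tail=4, size=3
write(39): buf=[_ 10 29 71 39 _], head=1, tail=5, size=4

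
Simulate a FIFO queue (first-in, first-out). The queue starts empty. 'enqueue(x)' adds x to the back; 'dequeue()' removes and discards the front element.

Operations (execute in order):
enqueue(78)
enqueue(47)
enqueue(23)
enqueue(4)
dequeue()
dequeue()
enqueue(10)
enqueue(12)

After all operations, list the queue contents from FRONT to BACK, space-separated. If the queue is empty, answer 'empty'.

enqueue(78): [78]
enqueue(47): [78, 47]
enqueue(23): [78, 47, 23]
enqueue(4): [78, 47, 23, 4]
dequeue(): [47, 23, 4]
dequeue(): [23, 4]
enqueue(10): [23, 4, 10]
enqueue(12): [23, 4, 10, 12]

Answer: 23 4 10 12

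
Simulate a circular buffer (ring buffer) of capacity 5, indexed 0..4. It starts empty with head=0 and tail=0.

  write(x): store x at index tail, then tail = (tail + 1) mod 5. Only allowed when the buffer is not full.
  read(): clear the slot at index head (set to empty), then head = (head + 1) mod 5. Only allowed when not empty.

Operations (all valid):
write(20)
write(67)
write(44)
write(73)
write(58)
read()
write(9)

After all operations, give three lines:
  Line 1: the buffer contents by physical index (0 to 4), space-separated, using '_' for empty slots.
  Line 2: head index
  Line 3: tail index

Answer: 9 67 44 73 58
1
1

Derivation:
write(20): buf=[20 _ _ _ _], head=0, tail=1, size=1
write(67): buf=[20 67 _ _ _], head=0, tail=2, size=2
write(44): buf=[20 67 44 _ _], head=0, tail=3, size=3
write(73): buf=[20 67 44 73 _], head=0, tail=4, size=4
write(58): buf=[20 67 44 73 58], head=0, tail=0, size=5
read(): buf=[_ 67 44 73 58], head=1, tail=0, size=4
write(9): buf=[9 67 44 73 58], head=1, tail=1, size=5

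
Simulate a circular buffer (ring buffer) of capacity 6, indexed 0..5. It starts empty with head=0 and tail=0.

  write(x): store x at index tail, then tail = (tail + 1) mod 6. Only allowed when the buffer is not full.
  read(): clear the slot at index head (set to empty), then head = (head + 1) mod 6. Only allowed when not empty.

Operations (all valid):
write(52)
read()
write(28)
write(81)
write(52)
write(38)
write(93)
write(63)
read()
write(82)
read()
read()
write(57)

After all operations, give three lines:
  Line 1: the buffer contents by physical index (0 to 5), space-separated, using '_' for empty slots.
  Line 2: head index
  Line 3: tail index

Answer: 63 82 57 _ 38 93
4
3

Derivation:
write(52): buf=[52 _ _ _ _ _], head=0, tail=1, size=1
read(): buf=[_ _ _ _ _ _], head=1, tail=1, size=0
write(28): buf=[_ 28 _ _ _ _], head=1, tail=2, size=1
write(81): buf=[_ 28 81 _ _ _], head=1, tail=3, size=2
write(52): buf=[_ 28 81 52 _ _], head=1, tail=4, size=3
write(38): buf=[_ 28 81 52 38 _], head=1, tail=5, size=4
write(93): buf=[_ 28 81 52 38 93], head=1, tail=0, size=5
write(63): buf=[63 28 81 52 38 93], head=1, tail=1, size=6
read(): buf=[63 _ 81 52 38 93], head=2, tail=1, size=5
write(82): buf=[63 82 81 52 38 93], head=2, tail=2, size=6
read(): buf=[63 82 _ 52 38 93], head=3, tail=2, size=5
read(): buf=[63 82 _ _ 38 93], head=4, tail=2, size=4
write(57): buf=[63 82 57 _ 38 93], head=4, tail=3, size=5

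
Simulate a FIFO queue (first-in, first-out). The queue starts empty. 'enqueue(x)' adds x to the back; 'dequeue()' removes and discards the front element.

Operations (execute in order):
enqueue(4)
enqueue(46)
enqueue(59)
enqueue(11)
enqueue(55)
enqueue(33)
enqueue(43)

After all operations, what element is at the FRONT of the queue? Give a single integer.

enqueue(4): queue = [4]
enqueue(46): queue = [4, 46]
enqueue(59): queue = [4, 46, 59]
enqueue(11): queue = [4, 46, 59, 11]
enqueue(55): queue = [4, 46, 59, 11, 55]
enqueue(33): queue = [4, 46, 59, 11, 55, 33]
enqueue(43): queue = [4, 46, 59, 11, 55, 33, 43]

Answer: 4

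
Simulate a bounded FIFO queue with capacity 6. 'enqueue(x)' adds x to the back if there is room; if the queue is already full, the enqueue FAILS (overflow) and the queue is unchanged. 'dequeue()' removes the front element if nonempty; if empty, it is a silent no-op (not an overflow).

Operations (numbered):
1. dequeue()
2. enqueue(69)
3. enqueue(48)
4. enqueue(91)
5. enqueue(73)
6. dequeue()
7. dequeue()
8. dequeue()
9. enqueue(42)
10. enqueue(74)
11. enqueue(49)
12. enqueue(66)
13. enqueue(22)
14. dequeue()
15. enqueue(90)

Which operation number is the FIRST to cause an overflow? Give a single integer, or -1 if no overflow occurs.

1. dequeue(): empty, no-op, size=0
2. enqueue(69): size=1
3. enqueue(48): size=2
4. enqueue(91): size=3
5. enqueue(73): size=4
6. dequeue(): size=3
7. dequeue(): size=2
8. dequeue(): size=1
9. enqueue(42): size=2
10. enqueue(74): size=3
11. enqueue(49): size=4
12. enqueue(66): size=5
13. enqueue(22): size=6
14. dequeue(): size=5
15. enqueue(90): size=6

Answer: -1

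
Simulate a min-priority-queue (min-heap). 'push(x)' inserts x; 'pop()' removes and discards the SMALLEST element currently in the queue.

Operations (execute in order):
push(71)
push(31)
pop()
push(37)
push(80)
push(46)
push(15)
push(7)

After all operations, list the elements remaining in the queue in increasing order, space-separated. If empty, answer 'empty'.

push(71): heap contents = [71]
push(31): heap contents = [31, 71]
pop() → 31: heap contents = [71]
push(37): heap contents = [37, 71]
push(80): heap contents = [37, 71, 80]
push(46): heap contents = [37, 46, 71, 80]
push(15): heap contents = [15, 37, 46, 71, 80]
push(7): heap contents = [7, 15, 37, 46, 71, 80]

Answer: 7 15 37 46 71 80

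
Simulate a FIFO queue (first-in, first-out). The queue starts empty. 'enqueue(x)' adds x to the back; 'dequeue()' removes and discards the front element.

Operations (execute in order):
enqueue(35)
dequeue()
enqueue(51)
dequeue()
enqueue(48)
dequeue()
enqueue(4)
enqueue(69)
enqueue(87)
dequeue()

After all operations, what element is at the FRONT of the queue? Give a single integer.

enqueue(35): queue = [35]
dequeue(): queue = []
enqueue(51): queue = [51]
dequeue(): queue = []
enqueue(48): queue = [48]
dequeue(): queue = []
enqueue(4): queue = [4]
enqueue(69): queue = [4, 69]
enqueue(87): queue = [4, 69, 87]
dequeue(): queue = [69, 87]

Answer: 69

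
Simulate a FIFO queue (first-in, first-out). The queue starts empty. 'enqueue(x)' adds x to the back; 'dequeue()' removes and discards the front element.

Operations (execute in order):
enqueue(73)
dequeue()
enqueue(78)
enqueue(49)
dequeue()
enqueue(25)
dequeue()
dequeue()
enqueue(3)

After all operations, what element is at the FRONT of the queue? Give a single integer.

Answer: 3

Derivation:
enqueue(73): queue = [73]
dequeue(): queue = []
enqueue(78): queue = [78]
enqueue(49): queue = [78, 49]
dequeue(): queue = [49]
enqueue(25): queue = [49, 25]
dequeue(): queue = [25]
dequeue(): queue = []
enqueue(3): queue = [3]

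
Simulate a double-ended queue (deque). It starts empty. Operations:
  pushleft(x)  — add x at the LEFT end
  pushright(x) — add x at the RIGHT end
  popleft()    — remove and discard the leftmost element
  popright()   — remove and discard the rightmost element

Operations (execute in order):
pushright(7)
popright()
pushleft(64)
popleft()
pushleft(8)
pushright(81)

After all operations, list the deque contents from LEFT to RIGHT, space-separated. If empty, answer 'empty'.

pushright(7): [7]
popright(): []
pushleft(64): [64]
popleft(): []
pushleft(8): [8]
pushright(81): [8, 81]

Answer: 8 81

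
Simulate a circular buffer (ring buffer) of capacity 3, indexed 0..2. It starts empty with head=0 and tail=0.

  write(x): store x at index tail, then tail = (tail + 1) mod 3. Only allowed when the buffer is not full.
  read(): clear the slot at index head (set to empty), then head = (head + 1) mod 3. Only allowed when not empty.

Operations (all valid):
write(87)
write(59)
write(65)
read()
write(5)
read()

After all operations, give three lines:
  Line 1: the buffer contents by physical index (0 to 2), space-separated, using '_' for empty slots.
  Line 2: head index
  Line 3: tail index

Answer: 5 _ 65
2
1

Derivation:
write(87): buf=[87 _ _], head=0, tail=1, size=1
write(59): buf=[87 59 _], head=0, tail=2, size=2
write(65): buf=[87 59 65], head=0, tail=0, size=3
read(): buf=[_ 59 65], head=1, tail=0, size=2
write(5): buf=[5 59 65], head=1, tail=1, size=3
read(): buf=[5 _ 65], head=2, tail=1, size=2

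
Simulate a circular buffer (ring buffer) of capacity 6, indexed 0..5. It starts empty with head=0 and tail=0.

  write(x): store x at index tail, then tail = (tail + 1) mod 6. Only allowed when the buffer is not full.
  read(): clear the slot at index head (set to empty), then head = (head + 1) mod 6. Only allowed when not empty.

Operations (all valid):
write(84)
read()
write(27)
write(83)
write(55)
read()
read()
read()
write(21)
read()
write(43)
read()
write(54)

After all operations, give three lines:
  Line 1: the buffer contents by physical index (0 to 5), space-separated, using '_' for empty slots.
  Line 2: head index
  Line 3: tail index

Answer: 54 _ _ _ _ _
0
1

Derivation:
write(84): buf=[84 _ _ _ _ _], head=0, tail=1, size=1
read(): buf=[_ _ _ _ _ _], head=1, tail=1, size=0
write(27): buf=[_ 27 _ _ _ _], head=1, tail=2, size=1
write(83): buf=[_ 27 83 _ _ _], head=1, tail=3, size=2
write(55): buf=[_ 27 83 55 _ _], head=1, tail=4, size=3
read(): buf=[_ _ 83 55 _ _], head=2, tail=4, size=2
read(): buf=[_ _ _ 55 _ _], head=3, tail=4, size=1
read(): buf=[_ _ _ _ _ _], head=4, tail=4, size=0
write(21): buf=[_ _ _ _ 21 _], head=4, tail=5, size=1
read(): buf=[_ _ _ _ _ _], head=5, tail=5, size=0
write(43): buf=[_ _ _ _ _ 43], head=5, tail=0, size=1
read(): buf=[_ _ _ _ _ _], head=0, tail=0, size=0
write(54): buf=[54 _ _ _ _ _], head=0, tail=1, size=1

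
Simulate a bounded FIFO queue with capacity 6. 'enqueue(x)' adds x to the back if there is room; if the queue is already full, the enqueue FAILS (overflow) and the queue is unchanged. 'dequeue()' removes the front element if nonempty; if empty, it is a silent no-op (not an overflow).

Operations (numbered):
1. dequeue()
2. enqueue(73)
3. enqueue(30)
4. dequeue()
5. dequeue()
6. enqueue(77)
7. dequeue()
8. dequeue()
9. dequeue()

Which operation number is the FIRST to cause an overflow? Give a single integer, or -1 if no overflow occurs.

Answer: -1

Derivation:
1. dequeue(): empty, no-op, size=0
2. enqueue(73): size=1
3. enqueue(30): size=2
4. dequeue(): size=1
5. dequeue(): size=0
6. enqueue(77): size=1
7. dequeue(): size=0
8. dequeue(): empty, no-op, size=0
9. dequeue(): empty, no-op, size=0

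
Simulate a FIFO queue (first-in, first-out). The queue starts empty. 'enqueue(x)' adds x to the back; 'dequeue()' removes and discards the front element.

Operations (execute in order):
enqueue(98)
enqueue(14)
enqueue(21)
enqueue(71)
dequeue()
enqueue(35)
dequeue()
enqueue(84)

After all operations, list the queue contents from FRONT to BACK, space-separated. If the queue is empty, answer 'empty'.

Answer: 21 71 35 84

Derivation:
enqueue(98): [98]
enqueue(14): [98, 14]
enqueue(21): [98, 14, 21]
enqueue(71): [98, 14, 21, 71]
dequeue(): [14, 21, 71]
enqueue(35): [14, 21, 71, 35]
dequeue(): [21, 71, 35]
enqueue(84): [21, 71, 35, 84]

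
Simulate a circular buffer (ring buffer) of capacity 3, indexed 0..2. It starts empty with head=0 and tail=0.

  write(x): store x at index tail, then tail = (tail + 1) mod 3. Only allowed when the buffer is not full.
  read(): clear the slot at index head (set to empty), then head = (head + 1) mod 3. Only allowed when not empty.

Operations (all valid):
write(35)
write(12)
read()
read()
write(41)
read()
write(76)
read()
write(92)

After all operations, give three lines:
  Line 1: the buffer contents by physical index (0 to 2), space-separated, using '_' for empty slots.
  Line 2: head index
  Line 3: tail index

Answer: _ 92 _
1
2

Derivation:
write(35): buf=[35 _ _], head=0, tail=1, size=1
write(12): buf=[35 12 _], head=0, tail=2, size=2
read(): buf=[_ 12 _], head=1, tail=2, size=1
read(): buf=[_ _ _], head=2, tail=2, size=0
write(41): buf=[_ _ 41], head=2, tail=0, size=1
read(): buf=[_ _ _], head=0, tail=0, size=0
write(76): buf=[76 _ _], head=0, tail=1, size=1
read(): buf=[_ _ _], head=1, tail=1, size=0
write(92): buf=[_ 92 _], head=1, tail=2, size=1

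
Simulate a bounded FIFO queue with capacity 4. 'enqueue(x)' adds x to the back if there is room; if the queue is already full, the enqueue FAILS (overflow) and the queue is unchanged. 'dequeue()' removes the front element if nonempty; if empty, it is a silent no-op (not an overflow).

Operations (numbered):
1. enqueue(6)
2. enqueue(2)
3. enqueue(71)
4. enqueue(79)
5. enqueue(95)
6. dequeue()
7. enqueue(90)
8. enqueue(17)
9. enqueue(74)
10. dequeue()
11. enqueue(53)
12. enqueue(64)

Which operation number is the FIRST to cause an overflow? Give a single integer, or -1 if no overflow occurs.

1. enqueue(6): size=1
2. enqueue(2): size=2
3. enqueue(71): size=3
4. enqueue(79): size=4
5. enqueue(95): size=4=cap → OVERFLOW (fail)
6. dequeue(): size=3
7. enqueue(90): size=4
8. enqueue(17): size=4=cap → OVERFLOW (fail)
9. enqueue(74): size=4=cap → OVERFLOW (fail)
10. dequeue(): size=3
11. enqueue(53): size=4
12. enqueue(64): size=4=cap → OVERFLOW (fail)

Answer: 5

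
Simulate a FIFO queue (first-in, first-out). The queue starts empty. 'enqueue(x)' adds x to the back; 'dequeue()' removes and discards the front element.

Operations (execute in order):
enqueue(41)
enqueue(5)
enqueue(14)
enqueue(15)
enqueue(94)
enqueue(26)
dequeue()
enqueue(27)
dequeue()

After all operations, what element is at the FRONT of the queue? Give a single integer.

Answer: 14

Derivation:
enqueue(41): queue = [41]
enqueue(5): queue = [41, 5]
enqueue(14): queue = [41, 5, 14]
enqueue(15): queue = [41, 5, 14, 15]
enqueue(94): queue = [41, 5, 14, 15, 94]
enqueue(26): queue = [41, 5, 14, 15, 94, 26]
dequeue(): queue = [5, 14, 15, 94, 26]
enqueue(27): queue = [5, 14, 15, 94, 26, 27]
dequeue(): queue = [14, 15, 94, 26, 27]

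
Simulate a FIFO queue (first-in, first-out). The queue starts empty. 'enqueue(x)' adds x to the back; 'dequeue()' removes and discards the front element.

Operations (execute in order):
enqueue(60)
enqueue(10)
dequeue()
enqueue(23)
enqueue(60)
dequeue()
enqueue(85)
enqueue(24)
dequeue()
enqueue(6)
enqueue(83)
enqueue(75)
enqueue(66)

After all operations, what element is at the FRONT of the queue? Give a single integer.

Answer: 60

Derivation:
enqueue(60): queue = [60]
enqueue(10): queue = [60, 10]
dequeue(): queue = [10]
enqueue(23): queue = [10, 23]
enqueue(60): queue = [10, 23, 60]
dequeue(): queue = [23, 60]
enqueue(85): queue = [23, 60, 85]
enqueue(24): queue = [23, 60, 85, 24]
dequeue(): queue = [60, 85, 24]
enqueue(6): queue = [60, 85, 24, 6]
enqueue(83): queue = [60, 85, 24, 6, 83]
enqueue(75): queue = [60, 85, 24, 6, 83, 75]
enqueue(66): queue = [60, 85, 24, 6, 83, 75, 66]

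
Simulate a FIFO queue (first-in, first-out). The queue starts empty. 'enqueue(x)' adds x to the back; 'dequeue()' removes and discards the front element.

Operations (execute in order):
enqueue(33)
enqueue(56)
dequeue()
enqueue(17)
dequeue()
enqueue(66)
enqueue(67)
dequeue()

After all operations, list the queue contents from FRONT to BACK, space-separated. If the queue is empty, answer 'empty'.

Answer: 66 67

Derivation:
enqueue(33): [33]
enqueue(56): [33, 56]
dequeue(): [56]
enqueue(17): [56, 17]
dequeue(): [17]
enqueue(66): [17, 66]
enqueue(67): [17, 66, 67]
dequeue(): [66, 67]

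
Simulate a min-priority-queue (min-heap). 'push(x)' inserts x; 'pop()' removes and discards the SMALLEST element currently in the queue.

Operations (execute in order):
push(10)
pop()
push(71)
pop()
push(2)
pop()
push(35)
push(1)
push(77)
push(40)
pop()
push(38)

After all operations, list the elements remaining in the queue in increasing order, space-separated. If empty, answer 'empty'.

push(10): heap contents = [10]
pop() → 10: heap contents = []
push(71): heap contents = [71]
pop() → 71: heap contents = []
push(2): heap contents = [2]
pop() → 2: heap contents = []
push(35): heap contents = [35]
push(1): heap contents = [1, 35]
push(77): heap contents = [1, 35, 77]
push(40): heap contents = [1, 35, 40, 77]
pop() → 1: heap contents = [35, 40, 77]
push(38): heap contents = [35, 38, 40, 77]

Answer: 35 38 40 77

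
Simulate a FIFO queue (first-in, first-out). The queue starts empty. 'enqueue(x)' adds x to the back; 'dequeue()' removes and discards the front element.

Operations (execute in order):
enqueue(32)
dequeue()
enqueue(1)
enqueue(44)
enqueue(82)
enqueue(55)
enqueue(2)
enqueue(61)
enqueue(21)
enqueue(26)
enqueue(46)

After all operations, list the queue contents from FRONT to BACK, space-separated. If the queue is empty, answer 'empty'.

enqueue(32): [32]
dequeue(): []
enqueue(1): [1]
enqueue(44): [1, 44]
enqueue(82): [1, 44, 82]
enqueue(55): [1, 44, 82, 55]
enqueue(2): [1, 44, 82, 55, 2]
enqueue(61): [1, 44, 82, 55, 2, 61]
enqueue(21): [1, 44, 82, 55, 2, 61, 21]
enqueue(26): [1, 44, 82, 55, 2, 61, 21, 26]
enqueue(46): [1, 44, 82, 55, 2, 61, 21, 26, 46]

Answer: 1 44 82 55 2 61 21 26 46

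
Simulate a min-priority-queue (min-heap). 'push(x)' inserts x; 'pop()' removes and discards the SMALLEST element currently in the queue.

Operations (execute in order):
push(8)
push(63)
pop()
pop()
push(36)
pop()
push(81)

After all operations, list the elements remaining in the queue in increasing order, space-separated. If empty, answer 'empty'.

push(8): heap contents = [8]
push(63): heap contents = [8, 63]
pop() → 8: heap contents = [63]
pop() → 63: heap contents = []
push(36): heap contents = [36]
pop() → 36: heap contents = []
push(81): heap contents = [81]

Answer: 81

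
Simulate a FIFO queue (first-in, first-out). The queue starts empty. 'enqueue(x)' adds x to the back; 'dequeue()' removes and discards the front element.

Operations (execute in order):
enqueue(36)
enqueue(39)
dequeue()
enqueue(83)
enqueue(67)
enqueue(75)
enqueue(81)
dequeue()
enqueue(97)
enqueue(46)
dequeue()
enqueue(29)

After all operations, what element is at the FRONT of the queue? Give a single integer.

Answer: 67

Derivation:
enqueue(36): queue = [36]
enqueue(39): queue = [36, 39]
dequeue(): queue = [39]
enqueue(83): queue = [39, 83]
enqueue(67): queue = [39, 83, 67]
enqueue(75): queue = [39, 83, 67, 75]
enqueue(81): queue = [39, 83, 67, 75, 81]
dequeue(): queue = [83, 67, 75, 81]
enqueue(97): queue = [83, 67, 75, 81, 97]
enqueue(46): queue = [83, 67, 75, 81, 97, 46]
dequeue(): queue = [67, 75, 81, 97, 46]
enqueue(29): queue = [67, 75, 81, 97, 46, 29]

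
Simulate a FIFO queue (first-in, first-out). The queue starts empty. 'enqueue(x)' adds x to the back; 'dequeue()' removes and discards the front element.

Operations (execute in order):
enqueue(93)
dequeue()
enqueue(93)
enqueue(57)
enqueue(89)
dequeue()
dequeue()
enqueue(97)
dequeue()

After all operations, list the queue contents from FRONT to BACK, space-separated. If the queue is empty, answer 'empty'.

enqueue(93): [93]
dequeue(): []
enqueue(93): [93]
enqueue(57): [93, 57]
enqueue(89): [93, 57, 89]
dequeue(): [57, 89]
dequeue(): [89]
enqueue(97): [89, 97]
dequeue(): [97]

Answer: 97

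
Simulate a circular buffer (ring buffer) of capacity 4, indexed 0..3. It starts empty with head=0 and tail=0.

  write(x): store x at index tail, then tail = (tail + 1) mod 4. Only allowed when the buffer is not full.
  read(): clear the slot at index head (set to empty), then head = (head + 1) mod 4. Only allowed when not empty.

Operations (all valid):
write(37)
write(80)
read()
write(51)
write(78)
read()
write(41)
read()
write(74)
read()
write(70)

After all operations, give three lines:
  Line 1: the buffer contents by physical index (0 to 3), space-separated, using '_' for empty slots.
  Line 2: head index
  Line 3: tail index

Answer: 41 74 70 _
0
3

Derivation:
write(37): buf=[37 _ _ _], head=0, tail=1, size=1
write(80): buf=[37 80 _ _], head=0, tail=2, size=2
read(): buf=[_ 80 _ _], head=1, tail=2, size=1
write(51): buf=[_ 80 51 _], head=1, tail=3, size=2
write(78): buf=[_ 80 51 78], head=1, tail=0, size=3
read(): buf=[_ _ 51 78], head=2, tail=0, size=2
write(41): buf=[41 _ 51 78], head=2, tail=1, size=3
read(): buf=[41 _ _ 78], head=3, tail=1, size=2
write(74): buf=[41 74 _ 78], head=3, tail=2, size=3
read(): buf=[41 74 _ _], head=0, tail=2, size=2
write(70): buf=[41 74 70 _], head=0, tail=3, size=3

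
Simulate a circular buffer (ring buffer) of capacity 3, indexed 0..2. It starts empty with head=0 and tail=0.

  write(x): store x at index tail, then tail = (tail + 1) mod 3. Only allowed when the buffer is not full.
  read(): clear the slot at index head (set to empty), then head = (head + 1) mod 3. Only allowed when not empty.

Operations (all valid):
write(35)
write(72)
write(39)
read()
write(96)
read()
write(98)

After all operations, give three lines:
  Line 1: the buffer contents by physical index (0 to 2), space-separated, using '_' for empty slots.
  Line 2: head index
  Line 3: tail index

write(35): buf=[35 _ _], head=0, tail=1, size=1
write(72): buf=[35 72 _], head=0, tail=2, size=2
write(39): buf=[35 72 39], head=0, tail=0, size=3
read(): buf=[_ 72 39], head=1, tail=0, size=2
write(96): buf=[96 72 39], head=1, tail=1, size=3
read(): buf=[96 _ 39], head=2, tail=1, size=2
write(98): buf=[96 98 39], head=2, tail=2, size=3

Answer: 96 98 39
2
2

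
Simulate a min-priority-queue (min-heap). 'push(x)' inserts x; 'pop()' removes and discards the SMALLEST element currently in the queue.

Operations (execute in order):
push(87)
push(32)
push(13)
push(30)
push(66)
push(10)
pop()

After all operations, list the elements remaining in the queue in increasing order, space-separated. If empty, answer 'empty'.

Answer: 13 30 32 66 87

Derivation:
push(87): heap contents = [87]
push(32): heap contents = [32, 87]
push(13): heap contents = [13, 32, 87]
push(30): heap contents = [13, 30, 32, 87]
push(66): heap contents = [13, 30, 32, 66, 87]
push(10): heap contents = [10, 13, 30, 32, 66, 87]
pop() → 10: heap contents = [13, 30, 32, 66, 87]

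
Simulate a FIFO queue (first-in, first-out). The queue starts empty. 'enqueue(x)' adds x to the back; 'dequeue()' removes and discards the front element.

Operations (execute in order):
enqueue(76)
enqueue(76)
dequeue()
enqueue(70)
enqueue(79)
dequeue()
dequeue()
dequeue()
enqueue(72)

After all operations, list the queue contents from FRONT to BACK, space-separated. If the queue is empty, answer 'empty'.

enqueue(76): [76]
enqueue(76): [76, 76]
dequeue(): [76]
enqueue(70): [76, 70]
enqueue(79): [76, 70, 79]
dequeue(): [70, 79]
dequeue(): [79]
dequeue(): []
enqueue(72): [72]

Answer: 72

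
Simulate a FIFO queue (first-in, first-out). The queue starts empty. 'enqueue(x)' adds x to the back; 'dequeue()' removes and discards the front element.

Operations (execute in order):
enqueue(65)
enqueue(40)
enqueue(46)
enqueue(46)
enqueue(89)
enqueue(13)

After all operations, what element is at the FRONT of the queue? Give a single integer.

Answer: 65

Derivation:
enqueue(65): queue = [65]
enqueue(40): queue = [65, 40]
enqueue(46): queue = [65, 40, 46]
enqueue(46): queue = [65, 40, 46, 46]
enqueue(89): queue = [65, 40, 46, 46, 89]
enqueue(13): queue = [65, 40, 46, 46, 89, 13]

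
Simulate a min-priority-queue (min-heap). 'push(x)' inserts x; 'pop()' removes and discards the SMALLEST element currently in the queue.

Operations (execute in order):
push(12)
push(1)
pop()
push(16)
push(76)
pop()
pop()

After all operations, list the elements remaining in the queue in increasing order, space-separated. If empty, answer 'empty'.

push(12): heap contents = [12]
push(1): heap contents = [1, 12]
pop() → 1: heap contents = [12]
push(16): heap contents = [12, 16]
push(76): heap contents = [12, 16, 76]
pop() → 12: heap contents = [16, 76]
pop() → 16: heap contents = [76]

Answer: 76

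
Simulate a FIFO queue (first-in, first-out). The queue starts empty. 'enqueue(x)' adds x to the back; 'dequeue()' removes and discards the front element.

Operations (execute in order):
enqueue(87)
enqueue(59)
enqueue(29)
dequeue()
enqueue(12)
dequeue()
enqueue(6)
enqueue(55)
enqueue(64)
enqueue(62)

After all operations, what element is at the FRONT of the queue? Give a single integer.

enqueue(87): queue = [87]
enqueue(59): queue = [87, 59]
enqueue(29): queue = [87, 59, 29]
dequeue(): queue = [59, 29]
enqueue(12): queue = [59, 29, 12]
dequeue(): queue = [29, 12]
enqueue(6): queue = [29, 12, 6]
enqueue(55): queue = [29, 12, 6, 55]
enqueue(64): queue = [29, 12, 6, 55, 64]
enqueue(62): queue = [29, 12, 6, 55, 64, 62]

Answer: 29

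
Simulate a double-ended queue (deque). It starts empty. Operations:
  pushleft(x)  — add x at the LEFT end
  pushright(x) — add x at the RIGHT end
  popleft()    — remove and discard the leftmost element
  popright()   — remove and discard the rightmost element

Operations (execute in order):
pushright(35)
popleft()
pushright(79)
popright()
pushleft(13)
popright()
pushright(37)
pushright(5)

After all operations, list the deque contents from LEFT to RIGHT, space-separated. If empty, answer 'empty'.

pushright(35): [35]
popleft(): []
pushright(79): [79]
popright(): []
pushleft(13): [13]
popright(): []
pushright(37): [37]
pushright(5): [37, 5]

Answer: 37 5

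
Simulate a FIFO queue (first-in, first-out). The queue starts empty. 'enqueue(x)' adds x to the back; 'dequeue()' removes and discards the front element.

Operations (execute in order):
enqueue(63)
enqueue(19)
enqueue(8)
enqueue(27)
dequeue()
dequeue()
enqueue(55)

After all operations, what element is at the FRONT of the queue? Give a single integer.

Answer: 8

Derivation:
enqueue(63): queue = [63]
enqueue(19): queue = [63, 19]
enqueue(8): queue = [63, 19, 8]
enqueue(27): queue = [63, 19, 8, 27]
dequeue(): queue = [19, 8, 27]
dequeue(): queue = [8, 27]
enqueue(55): queue = [8, 27, 55]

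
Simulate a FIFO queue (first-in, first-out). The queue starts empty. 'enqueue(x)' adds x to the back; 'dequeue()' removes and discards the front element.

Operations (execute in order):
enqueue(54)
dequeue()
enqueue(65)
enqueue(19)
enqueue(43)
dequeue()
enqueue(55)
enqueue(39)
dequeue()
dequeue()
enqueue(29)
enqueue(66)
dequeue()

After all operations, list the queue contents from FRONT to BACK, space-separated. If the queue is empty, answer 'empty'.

enqueue(54): [54]
dequeue(): []
enqueue(65): [65]
enqueue(19): [65, 19]
enqueue(43): [65, 19, 43]
dequeue(): [19, 43]
enqueue(55): [19, 43, 55]
enqueue(39): [19, 43, 55, 39]
dequeue(): [43, 55, 39]
dequeue(): [55, 39]
enqueue(29): [55, 39, 29]
enqueue(66): [55, 39, 29, 66]
dequeue(): [39, 29, 66]

Answer: 39 29 66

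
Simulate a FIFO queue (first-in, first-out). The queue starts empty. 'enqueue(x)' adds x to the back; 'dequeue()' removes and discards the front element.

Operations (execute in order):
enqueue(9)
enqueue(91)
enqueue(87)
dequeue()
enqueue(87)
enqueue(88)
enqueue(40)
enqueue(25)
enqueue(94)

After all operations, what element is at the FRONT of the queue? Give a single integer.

enqueue(9): queue = [9]
enqueue(91): queue = [9, 91]
enqueue(87): queue = [9, 91, 87]
dequeue(): queue = [91, 87]
enqueue(87): queue = [91, 87, 87]
enqueue(88): queue = [91, 87, 87, 88]
enqueue(40): queue = [91, 87, 87, 88, 40]
enqueue(25): queue = [91, 87, 87, 88, 40, 25]
enqueue(94): queue = [91, 87, 87, 88, 40, 25, 94]

Answer: 91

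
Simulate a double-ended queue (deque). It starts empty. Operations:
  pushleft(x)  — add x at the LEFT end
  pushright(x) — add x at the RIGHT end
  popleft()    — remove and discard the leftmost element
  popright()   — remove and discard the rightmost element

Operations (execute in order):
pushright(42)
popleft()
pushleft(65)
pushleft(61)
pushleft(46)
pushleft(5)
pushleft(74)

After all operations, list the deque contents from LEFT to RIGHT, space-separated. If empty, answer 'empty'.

pushright(42): [42]
popleft(): []
pushleft(65): [65]
pushleft(61): [61, 65]
pushleft(46): [46, 61, 65]
pushleft(5): [5, 46, 61, 65]
pushleft(74): [74, 5, 46, 61, 65]

Answer: 74 5 46 61 65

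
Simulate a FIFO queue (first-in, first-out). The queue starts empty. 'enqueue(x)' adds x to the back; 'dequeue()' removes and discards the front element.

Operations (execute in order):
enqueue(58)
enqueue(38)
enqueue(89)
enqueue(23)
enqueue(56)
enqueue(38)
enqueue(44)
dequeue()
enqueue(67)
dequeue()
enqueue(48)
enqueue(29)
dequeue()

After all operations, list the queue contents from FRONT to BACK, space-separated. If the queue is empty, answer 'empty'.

enqueue(58): [58]
enqueue(38): [58, 38]
enqueue(89): [58, 38, 89]
enqueue(23): [58, 38, 89, 23]
enqueue(56): [58, 38, 89, 23, 56]
enqueue(38): [58, 38, 89, 23, 56, 38]
enqueue(44): [58, 38, 89, 23, 56, 38, 44]
dequeue(): [38, 89, 23, 56, 38, 44]
enqueue(67): [38, 89, 23, 56, 38, 44, 67]
dequeue(): [89, 23, 56, 38, 44, 67]
enqueue(48): [89, 23, 56, 38, 44, 67, 48]
enqueue(29): [89, 23, 56, 38, 44, 67, 48, 29]
dequeue(): [23, 56, 38, 44, 67, 48, 29]

Answer: 23 56 38 44 67 48 29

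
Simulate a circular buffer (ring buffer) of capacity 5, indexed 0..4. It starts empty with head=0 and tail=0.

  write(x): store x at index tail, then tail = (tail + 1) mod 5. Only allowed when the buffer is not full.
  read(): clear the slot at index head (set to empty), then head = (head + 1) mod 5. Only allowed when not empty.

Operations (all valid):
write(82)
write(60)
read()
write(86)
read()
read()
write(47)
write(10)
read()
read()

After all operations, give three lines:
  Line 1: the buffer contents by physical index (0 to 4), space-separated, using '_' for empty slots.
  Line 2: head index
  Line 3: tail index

write(82): buf=[82 _ _ _ _], head=0, tail=1, size=1
write(60): buf=[82 60 _ _ _], head=0, tail=2, size=2
read(): buf=[_ 60 _ _ _], head=1, tail=2, size=1
write(86): buf=[_ 60 86 _ _], head=1, tail=3, size=2
read(): buf=[_ _ 86 _ _], head=2, tail=3, size=1
read(): buf=[_ _ _ _ _], head=3, tail=3, size=0
write(47): buf=[_ _ _ 47 _], head=3, tail=4, size=1
write(10): buf=[_ _ _ 47 10], head=3, tail=0, size=2
read(): buf=[_ _ _ _ 10], head=4, tail=0, size=1
read(): buf=[_ _ _ _ _], head=0, tail=0, size=0

Answer: _ _ _ _ _
0
0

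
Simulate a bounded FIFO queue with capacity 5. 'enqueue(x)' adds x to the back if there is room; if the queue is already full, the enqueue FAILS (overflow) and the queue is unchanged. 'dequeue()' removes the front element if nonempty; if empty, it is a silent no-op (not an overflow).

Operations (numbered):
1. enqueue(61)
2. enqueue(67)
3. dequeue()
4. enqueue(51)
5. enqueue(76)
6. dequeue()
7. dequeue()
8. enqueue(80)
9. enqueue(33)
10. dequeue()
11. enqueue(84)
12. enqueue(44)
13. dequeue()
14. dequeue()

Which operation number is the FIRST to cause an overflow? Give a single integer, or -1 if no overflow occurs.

Answer: -1

Derivation:
1. enqueue(61): size=1
2. enqueue(67): size=2
3. dequeue(): size=1
4. enqueue(51): size=2
5. enqueue(76): size=3
6. dequeue(): size=2
7. dequeue(): size=1
8. enqueue(80): size=2
9. enqueue(33): size=3
10. dequeue(): size=2
11. enqueue(84): size=3
12. enqueue(44): size=4
13. dequeue(): size=3
14. dequeue(): size=2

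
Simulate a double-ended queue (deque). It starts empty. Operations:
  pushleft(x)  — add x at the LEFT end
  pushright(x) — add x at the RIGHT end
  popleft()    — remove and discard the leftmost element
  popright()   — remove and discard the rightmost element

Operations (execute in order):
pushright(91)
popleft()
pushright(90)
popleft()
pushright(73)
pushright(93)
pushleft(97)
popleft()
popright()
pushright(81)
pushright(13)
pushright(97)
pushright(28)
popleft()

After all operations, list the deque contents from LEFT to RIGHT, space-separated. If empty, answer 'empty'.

Answer: 81 13 97 28

Derivation:
pushright(91): [91]
popleft(): []
pushright(90): [90]
popleft(): []
pushright(73): [73]
pushright(93): [73, 93]
pushleft(97): [97, 73, 93]
popleft(): [73, 93]
popright(): [73]
pushright(81): [73, 81]
pushright(13): [73, 81, 13]
pushright(97): [73, 81, 13, 97]
pushright(28): [73, 81, 13, 97, 28]
popleft(): [81, 13, 97, 28]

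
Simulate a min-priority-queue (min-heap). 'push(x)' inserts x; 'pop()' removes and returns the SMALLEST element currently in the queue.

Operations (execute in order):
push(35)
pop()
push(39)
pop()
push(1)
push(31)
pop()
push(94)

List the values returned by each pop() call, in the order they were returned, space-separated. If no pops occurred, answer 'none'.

Answer: 35 39 1

Derivation:
push(35): heap contents = [35]
pop() → 35: heap contents = []
push(39): heap contents = [39]
pop() → 39: heap contents = []
push(1): heap contents = [1]
push(31): heap contents = [1, 31]
pop() → 1: heap contents = [31]
push(94): heap contents = [31, 94]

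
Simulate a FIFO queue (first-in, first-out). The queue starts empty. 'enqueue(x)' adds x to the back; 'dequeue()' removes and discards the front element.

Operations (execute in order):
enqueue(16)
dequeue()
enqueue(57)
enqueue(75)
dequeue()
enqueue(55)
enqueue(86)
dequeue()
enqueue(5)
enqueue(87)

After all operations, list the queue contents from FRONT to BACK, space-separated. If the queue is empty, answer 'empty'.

enqueue(16): [16]
dequeue(): []
enqueue(57): [57]
enqueue(75): [57, 75]
dequeue(): [75]
enqueue(55): [75, 55]
enqueue(86): [75, 55, 86]
dequeue(): [55, 86]
enqueue(5): [55, 86, 5]
enqueue(87): [55, 86, 5, 87]

Answer: 55 86 5 87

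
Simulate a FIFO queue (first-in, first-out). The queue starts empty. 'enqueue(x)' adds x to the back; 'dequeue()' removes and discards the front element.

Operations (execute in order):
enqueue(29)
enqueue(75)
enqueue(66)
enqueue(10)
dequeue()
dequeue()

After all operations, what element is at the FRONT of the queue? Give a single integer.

enqueue(29): queue = [29]
enqueue(75): queue = [29, 75]
enqueue(66): queue = [29, 75, 66]
enqueue(10): queue = [29, 75, 66, 10]
dequeue(): queue = [75, 66, 10]
dequeue(): queue = [66, 10]

Answer: 66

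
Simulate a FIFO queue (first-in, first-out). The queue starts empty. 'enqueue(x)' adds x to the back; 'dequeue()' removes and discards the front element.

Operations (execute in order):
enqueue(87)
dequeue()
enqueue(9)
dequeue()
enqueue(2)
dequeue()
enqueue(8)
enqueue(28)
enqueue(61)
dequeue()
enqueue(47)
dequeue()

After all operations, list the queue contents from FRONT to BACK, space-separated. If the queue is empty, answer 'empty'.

Answer: 61 47

Derivation:
enqueue(87): [87]
dequeue(): []
enqueue(9): [9]
dequeue(): []
enqueue(2): [2]
dequeue(): []
enqueue(8): [8]
enqueue(28): [8, 28]
enqueue(61): [8, 28, 61]
dequeue(): [28, 61]
enqueue(47): [28, 61, 47]
dequeue(): [61, 47]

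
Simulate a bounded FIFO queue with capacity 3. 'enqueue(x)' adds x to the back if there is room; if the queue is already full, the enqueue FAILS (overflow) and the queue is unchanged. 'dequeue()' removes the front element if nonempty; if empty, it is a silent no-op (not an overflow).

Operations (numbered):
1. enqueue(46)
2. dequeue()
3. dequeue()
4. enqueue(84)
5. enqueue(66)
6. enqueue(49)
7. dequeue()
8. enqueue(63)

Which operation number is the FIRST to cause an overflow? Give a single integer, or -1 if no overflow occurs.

1. enqueue(46): size=1
2. dequeue(): size=0
3. dequeue(): empty, no-op, size=0
4. enqueue(84): size=1
5. enqueue(66): size=2
6. enqueue(49): size=3
7. dequeue(): size=2
8. enqueue(63): size=3

Answer: -1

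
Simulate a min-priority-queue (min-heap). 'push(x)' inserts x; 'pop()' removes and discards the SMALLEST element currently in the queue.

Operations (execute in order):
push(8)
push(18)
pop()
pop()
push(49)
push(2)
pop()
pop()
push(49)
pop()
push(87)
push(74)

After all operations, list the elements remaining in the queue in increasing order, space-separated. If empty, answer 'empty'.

Answer: 74 87

Derivation:
push(8): heap contents = [8]
push(18): heap contents = [8, 18]
pop() → 8: heap contents = [18]
pop() → 18: heap contents = []
push(49): heap contents = [49]
push(2): heap contents = [2, 49]
pop() → 2: heap contents = [49]
pop() → 49: heap contents = []
push(49): heap contents = [49]
pop() → 49: heap contents = []
push(87): heap contents = [87]
push(74): heap contents = [74, 87]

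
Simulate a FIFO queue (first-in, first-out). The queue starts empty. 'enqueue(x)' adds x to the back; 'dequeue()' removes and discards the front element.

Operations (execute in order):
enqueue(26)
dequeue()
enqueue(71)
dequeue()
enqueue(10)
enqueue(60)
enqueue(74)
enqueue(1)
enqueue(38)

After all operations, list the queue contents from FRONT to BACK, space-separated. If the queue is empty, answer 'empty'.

enqueue(26): [26]
dequeue(): []
enqueue(71): [71]
dequeue(): []
enqueue(10): [10]
enqueue(60): [10, 60]
enqueue(74): [10, 60, 74]
enqueue(1): [10, 60, 74, 1]
enqueue(38): [10, 60, 74, 1, 38]

Answer: 10 60 74 1 38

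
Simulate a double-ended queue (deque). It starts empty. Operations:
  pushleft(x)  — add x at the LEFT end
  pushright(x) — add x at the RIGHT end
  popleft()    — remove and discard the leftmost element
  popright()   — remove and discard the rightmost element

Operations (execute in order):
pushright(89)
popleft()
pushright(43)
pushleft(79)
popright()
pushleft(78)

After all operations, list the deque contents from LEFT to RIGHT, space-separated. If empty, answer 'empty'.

pushright(89): [89]
popleft(): []
pushright(43): [43]
pushleft(79): [79, 43]
popright(): [79]
pushleft(78): [78, 79]

Answer: 78 79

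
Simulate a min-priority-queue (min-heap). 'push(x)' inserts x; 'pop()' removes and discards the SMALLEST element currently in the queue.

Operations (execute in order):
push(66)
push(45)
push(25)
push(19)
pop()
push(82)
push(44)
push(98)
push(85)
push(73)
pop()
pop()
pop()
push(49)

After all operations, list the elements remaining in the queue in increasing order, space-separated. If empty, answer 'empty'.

Answer: 49 66 73 82 85 98

Derivation:
push(66): heap contents = [66]
push(45): heap contents = [45, 66]
push(25): heap contents = [25, 45, 66]
push(19): heap contents = [19, 25, 45, 66]
pop() → 19: heap contents = [25, 45, 66]
push(82): heap contents = [25, 45, 66, 82]
push(44): heap contents = [25, 44, 45, 66, 82]
push(98): heap contents = [25, 44, 45, 66, 82, 98]
push(85): heap contents = [25, 44, 45, 66, 82, 85, 98]
push(73): heap contents = [25, 44, 45, 66, 73, 82, 85, 98]
pop() → 25: heap contents = [44, 45, 66, 73, 82, 85, 98]
pop() → 44: heap contents = [45, 66, 73, 82, 85, 98]
pop() → 45: heap contents = [66, 73, 82, 85, 98]
push(49): heap contents = [49, 66, 73, 82, 85, 98]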